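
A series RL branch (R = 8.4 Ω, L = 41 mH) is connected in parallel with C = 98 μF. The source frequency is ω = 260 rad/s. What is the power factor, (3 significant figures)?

X_L = ωL = 10.7 Ω
X_C = 1/(ωC) = 39.2 Ω
Branch 1 (R+jX_L): Z₁ = 8.40 + j10.7 Ω, |Z₁| = 13.6 Ω
Branch 2 (−jX_C): Z₂ = −j39.2 Ω
Parallel: Z = Z₁Z₂/(Z₁+Z₂), |Z| = 17.9 Ω, ∠Z = 35.4°
cos φ = cos(35.4°) = 0.815

0.815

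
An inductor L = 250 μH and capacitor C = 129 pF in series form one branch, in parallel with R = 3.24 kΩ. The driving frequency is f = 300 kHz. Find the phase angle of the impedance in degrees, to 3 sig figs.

ω = 2πf = 1.885e+06 rad/s
X_L = ωL = 471 Ω
X_C = 1/(ωC) = 4110 Ω
Branch 1: Z₁ = R = 3240 Ω
Branch 2 (series LC): Z₂ = j(X_L − X_C) = −j3640 Ω
Parallel: Z = Z₁Z₂/(Z₁+Z₂), |Z| = 2420 Ω, ∠Z = -41.7°

-41.7°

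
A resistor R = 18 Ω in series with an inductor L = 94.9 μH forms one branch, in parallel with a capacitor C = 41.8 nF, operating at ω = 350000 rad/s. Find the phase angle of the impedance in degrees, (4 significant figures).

34.42°

X_L = ωL = 33.22 Ω
X_C = 1/(ωC) = 68.35 Ω
Branch 1 (R+jX_L): Z₁ = 18.00 + j33.22 Ω, |Z₁| = 37.78 Ω
Branch 2 (−jX_C): Z₂ = −j68.35 Ω
Parallel: Z = Z₁Z₂/(Z₁+Z₂), |Z| = 65.41 Ω, ∠Z = 34.42°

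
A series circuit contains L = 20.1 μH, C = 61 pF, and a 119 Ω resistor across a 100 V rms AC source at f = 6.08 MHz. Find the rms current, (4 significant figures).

ω = 2πf = 3.82e+07 rad/s
X_L = ωL = 767.9 Ω
X_C = 1/(ωC) = 429.1 Ω
Net reactance X = X_L − X_C = 338.7 Ω
Z = 119.0 + j338.7 Ω
|Z| = √(119.0² + 338.7²) = 359.0 Ω
I = V/|Z| = 100/359.0 = 278.5 mA

278.5 mA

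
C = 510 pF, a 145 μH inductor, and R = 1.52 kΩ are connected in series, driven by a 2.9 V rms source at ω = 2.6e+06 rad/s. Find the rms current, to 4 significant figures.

X_L = ωL = 377.0 Ω
X_C = 1/(ωC) = 754.1 Ω
Net reactance X = X_L − X_C = -377.1 Ω
Z = 1520 − j377.1 Ω
|Z| = √(1520² + 377.1²) = 1566 Ω
I = V/|Z| = 2.9/1566 = 1.852 mA

1.852 mA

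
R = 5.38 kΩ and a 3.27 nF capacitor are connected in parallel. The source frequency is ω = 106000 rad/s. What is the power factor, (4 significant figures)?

0.4726

X_C = 1/(ωC) = 2885 Ω
Parallel: admittances add. Y = 1/R + jωC
Y = (0.0001859 + j0.0003466) S
|Y| = 0.0003933 S → |Z| = 1/|Y| = 2543 Ω, ∠Z = −∠Y = -61.80°
cos φ = cos(-61.80°) = 0.4726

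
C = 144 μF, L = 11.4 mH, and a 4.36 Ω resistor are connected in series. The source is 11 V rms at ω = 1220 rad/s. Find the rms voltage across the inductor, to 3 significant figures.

X_L = ωL = 13.9 Ω
X_C = 1/(ωC) = 5.69 Ω
Net reactance X = X_L − X_C = 8.22 Ω
Z = 4.36 + j8.22 Ω
|Z| = √(4.36² + 8.22²) = 9.30 Ω
I = V/|Z| = 1.18 A
V_L = I·|Z_L| = 1.18 × 13.9 = 16.4 V

16.4 V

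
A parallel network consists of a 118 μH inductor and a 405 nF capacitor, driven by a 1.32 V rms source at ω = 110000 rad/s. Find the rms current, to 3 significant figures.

42.9 mA

X_L = ωL = 13.0 Ω
X_C = 1/(ωC) = 22.4 Ω
Parallel: admittances add. Y = 1/(jωL) + jωC
Y = (0 − j0.0325) S
|Y| = 0.0325 S → |Z| = 1/|Y| = 30.8 Ω, ∠Z = −∠Y = 90.0°
I = V/|Z| = 1.32/30.8 = 42.9 mA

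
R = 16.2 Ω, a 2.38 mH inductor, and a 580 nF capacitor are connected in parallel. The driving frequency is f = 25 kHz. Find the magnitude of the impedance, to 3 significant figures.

9.27 Ω

ω = 2πf = 157100 rad/s
X_L = ωL = 374 Ω
X_C = 1/(ωC) = 11.0 Ω
Parallel: admittances add. Y = 1/R + 1/(jωL) + jωC
Y = (0.0617 + j0.0884) S
|Y| = 0.108 S → |Z| = 1/|Y| = 9.27 Ω, ∠Z = −∠Y = -55.1°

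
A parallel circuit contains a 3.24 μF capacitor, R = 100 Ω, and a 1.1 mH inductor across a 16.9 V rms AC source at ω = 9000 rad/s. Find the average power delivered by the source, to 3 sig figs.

X_L = ωL = 9.90 Ω
X_C = 1/(ωC) = 34.3 Ω
Parallel: admittances add. Y = 1/R + 1/(jωL) + jωC
Y = (0.0100 − j0.0719) S
|Y| = 0.0725 S → |Z| = 1/|Y| = 13.8 Ω, ∠Z = −∠Y = 82.1°
I = V/|Z| = 1.23 A
P = VI cos φ = 16.9 × 1.23 × cos(82.1°) = 2.86 W

2.86 W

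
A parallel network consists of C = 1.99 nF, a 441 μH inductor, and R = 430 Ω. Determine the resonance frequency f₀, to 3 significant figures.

ω₀ = 1/√(LC) = 1/√(0.000441 × 1.99e-09) = 1.067e+06 rad/s
f₀ = ω₀/(2π) = 170 kHz

170 kHz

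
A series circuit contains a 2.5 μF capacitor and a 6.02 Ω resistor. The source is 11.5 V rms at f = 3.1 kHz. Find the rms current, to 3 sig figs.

ω = 2πf = 19480 rad/s
X_C = 1/(ωC) = 20.5 Ω
Z = 6.02 − j20.5 Ω
|Z| = √(6.02² + 20.5²) = 21.4 Ω
I = V/|Z| = 11.5/21.4 = 537 mA

537 mA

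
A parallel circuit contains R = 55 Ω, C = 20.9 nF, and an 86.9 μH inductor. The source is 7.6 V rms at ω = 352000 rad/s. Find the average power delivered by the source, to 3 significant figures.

1.05 W

X_L = ωL = 30.6 Ω
X_C = 1/(ωC) = 136 Ω
Parallel: admittances add. Y = 1/R + 1/(jωL) + jωC
Y = (0.0182 − j0.0253) S
|Y| = 0.0312 S → |Z| = 1/|Y| = 32.1 Ω, ∠Z = −∠Y = 54.3°
I = V/|Z| = 237 mA
P = VI cos φ = 7.6 × 0.237 × cos(54.3°) = 1.05 W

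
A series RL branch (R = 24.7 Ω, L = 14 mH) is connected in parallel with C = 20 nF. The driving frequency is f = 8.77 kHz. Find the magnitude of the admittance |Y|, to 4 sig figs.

197.3 μS

ω = 2πf = 55100 rad/s
X_L = ωL = 771.4 Ω
X_C = 1/(ωC) = 907.4 Ω
Branch 1 (R+jX_L): Z₁ = 24.70 + j771.4 Ω, |Z₁| = 771.8 Ω
Branch 2 (−jX_C): Z₂ = −j907.4 Ω
Parallel: Z = Z₁Z₂/(Z₁+Z₂), |Z| = 5069 Ω, ∠Z = 77.87°
|Y| = 1/|Z| = 197.3 μS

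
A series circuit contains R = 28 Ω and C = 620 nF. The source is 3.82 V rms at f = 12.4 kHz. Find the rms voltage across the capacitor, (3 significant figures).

2.27 V

ω = 2πf = 77910 rad/s
X_C = 1/(ωC) = 20.7 Ω
Z = 28.0 − j20.7 Ω
|Z| = √(28.0² + 20.7²) = 34.8 Ω
I = V/|Z| = 110 mA
V_C = I·|Z_C| = 0.110 × 20.7 = 2.27 V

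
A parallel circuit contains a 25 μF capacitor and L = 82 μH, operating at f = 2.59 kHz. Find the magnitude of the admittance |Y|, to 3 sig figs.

ω = 2πf = 16270 rad/s
X_L = ωL = 1.33 Ω
X_C = 1/(ωC) = 2.46 Ω
Parallel: admittances add. Y = 1/(jωL) + jωC
Y = (0 − j0.343) S
|Y| = 0.343 S → |Z| = 1/|Y| = 2.92 Ω, ∠Z = −∠Y = 90.0°

343 mS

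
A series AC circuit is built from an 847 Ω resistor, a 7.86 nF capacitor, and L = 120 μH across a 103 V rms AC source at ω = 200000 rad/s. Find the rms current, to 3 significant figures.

98.6 mA

X_L = ωL = 24.0 Ω
X_C = 1/(ωC) = 636 Ω
Net reactance X = X_L − X_C = -612 Ω
Z = 847 − j612 Ω
|Z| = √(847² + 612²) = 1050 Ω
I = V/|Z| = 103/1050 = 98.6 mA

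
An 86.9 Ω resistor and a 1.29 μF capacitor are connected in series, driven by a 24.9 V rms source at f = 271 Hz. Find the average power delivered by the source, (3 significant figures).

ω = 2πf = 1703 rad/s
X_C = 1/(ωC) = 455 Ω
Z = 86.9 − j455 Ω
|Z| = √(86.9² + 455²) = 463 Ω
∠Z = arctan(-455/86.9) = -79.2°
I = V/|Z| = 53.7 mA
P = VI cos φ = 24.9 × 0.0537 × cos(-79.2°) = 251 mW

251 mW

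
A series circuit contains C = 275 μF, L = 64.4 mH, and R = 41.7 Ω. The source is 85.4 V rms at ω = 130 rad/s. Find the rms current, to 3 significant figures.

X_L = ωL = 8.37 Ω
X_C = 1/(ωC) = 28.0 Ω
Net reactance X = X_L − X_C = -19.6 Ω
Z = 41.7 − j19.6 Ω
|Z| = √(41.7² + 19.6²) = 46.1 Ω
I = V/|Z| = 85.4/46.1 = 1.85 A

1.85 A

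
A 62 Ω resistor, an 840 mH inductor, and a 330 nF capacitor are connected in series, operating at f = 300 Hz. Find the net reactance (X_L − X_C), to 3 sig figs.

ω = 2πf = 1885 rad/s
X_L = ωL = 1580 Ω
X_C = 1/(ωC) = 1610 Ω
X = 1580 − 1610 = -24.3 Ω

-24.3 Ω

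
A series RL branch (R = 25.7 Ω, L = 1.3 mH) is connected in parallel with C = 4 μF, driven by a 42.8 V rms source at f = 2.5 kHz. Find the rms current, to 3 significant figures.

ω = 2πf = 15710 rad/s
X_L = ωL = 20.4 Ω
X_C = 1/(ωC) = 15.9 Ω
Branch 1 (R+jX_L): Z₁ = 25.7 + j20.4 Ω, |Z₁| = 32.8 Ω
Branch 2 (−jX_C): Z₂ = −j15.9 Ω
Parallel: Z = Z₁Z₂/(Z₁+Z₂), |Z| = 20.0 Ω, ∠Z = -61.5°
I = V/|Z| = 42.8/20.0 = 2.14 A

2.14 A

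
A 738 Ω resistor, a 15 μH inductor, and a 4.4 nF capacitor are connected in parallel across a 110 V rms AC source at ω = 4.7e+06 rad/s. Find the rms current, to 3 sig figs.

730 mA

X_L = ωL = 70.5 Ω
X_C = 1/(ωC) = 48.4 Ω
Parallel: admittances add. Y = 1/R + 1/(jωL) + jωC
Y = (0.00136 + j0.00650) S
|Y| = 0.00664 S → |Z| = 1/|Y| = 151 Ω, ∠Z = −∠Y = -78.2°
I = V/|Z| = 110/151 = 730 mA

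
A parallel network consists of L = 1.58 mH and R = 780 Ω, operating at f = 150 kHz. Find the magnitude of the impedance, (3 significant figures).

ω = 2πf = 942500 rad/s
X_L = ωL = 1490 Ω
Parallel: admittances add. Y = 1/R + 1/(jωL)
Y = (0.00128 − j0.000672) S
|Y| = 0.00145 S → |Z| = 1/|Y| = 691 Ω, ∠Z = −∠Y = 27.6°

691 Ω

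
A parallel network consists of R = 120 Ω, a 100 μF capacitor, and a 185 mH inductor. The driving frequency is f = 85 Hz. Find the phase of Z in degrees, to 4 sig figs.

ω = 2πf = 534.1 rad/s
X_L = ωL = 98.80 Ω
X_C = 1/(ωC) = 18.72 Ω
Parallel: admittances add. Y = 1/R + 1/(jωL) + jωC
Y = (0.008333 + j0.04329) S
|Y| = 0.04408 S → |Z| = 1/|Y| = 22.69 Ω, ∠Z = −∠Y = -79.10°

-79.10°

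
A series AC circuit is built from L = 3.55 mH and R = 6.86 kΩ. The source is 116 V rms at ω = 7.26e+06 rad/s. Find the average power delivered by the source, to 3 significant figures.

X_L = ωL = 25800 Ω
Z = 6860 + j25800 Ω
|Z| = √(6860² + 25800²) = 26700 Ω
∠Z = arctan(25800/6860) = 75.1°
I = V/|Z| = 4.35 mA
P = VI cos φ = 116 × 0.00435 × cos(75.1°) = 130 mW

130 mW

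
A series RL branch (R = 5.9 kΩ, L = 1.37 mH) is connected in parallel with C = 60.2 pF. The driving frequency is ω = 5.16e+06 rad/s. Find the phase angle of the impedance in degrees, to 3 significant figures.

-73.0°

X_L = ωL = 7070 Ω
X_C = 1/(ωC) = 3220 Ω
Branch 1 (R+jX_L): Z₁ = 5900 + j7070 Ω, |Z₁| = 9210 Ω
Branch 2 (−jX_C): Z₂ = −j3220 Ω
Parallel: Z = Z₁Z₂/(Z₁+Z₂), |Z| = 4210 Ω, ∠Z = -73.0°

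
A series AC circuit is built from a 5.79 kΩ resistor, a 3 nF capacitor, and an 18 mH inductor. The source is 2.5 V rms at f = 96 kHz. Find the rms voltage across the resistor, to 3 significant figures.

ω = 2πf = 603200 rad/s
X_L = ωL = 10900 Ω
X_C = 1/(ωC) = 553 Ω
Net reactance X = X_L − X_C = 10300 Ω
Z = 5790 + j10300 Ω
|Z| = √(5790² + 10300²) = 11800 Ω
I = V/|Z| = 212 μA
V_R = I·|Z_R| = 0.000212 × 5790 = 1.22 V

1.22 V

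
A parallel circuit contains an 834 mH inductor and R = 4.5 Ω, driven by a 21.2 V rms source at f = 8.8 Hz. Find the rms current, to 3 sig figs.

ω = 2πf = 55.29 rad/s
X_L = ωL = 46.1 Ω
Parallel: admittances add. Y = 1/R + 1/(jωL)
Y = (0.222 − j0.0217) S
|Y| = 0.223 S → |Z| = 1/|Y| = 4.48 Ω, ∠Z = −∠Y = 5.57°
I = V/|Z| = 21.2/4.48 = 4.73 A

4.73 A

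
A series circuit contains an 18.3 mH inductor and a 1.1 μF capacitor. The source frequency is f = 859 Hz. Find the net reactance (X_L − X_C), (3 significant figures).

ω = 2πf = 5397 rad/s
X_L = ωL = 98.8 Ω
X_C = 1/(ωC) = 168 Ω
X = 98.8 − 168 = -69.7 Ω

-69.7 Ω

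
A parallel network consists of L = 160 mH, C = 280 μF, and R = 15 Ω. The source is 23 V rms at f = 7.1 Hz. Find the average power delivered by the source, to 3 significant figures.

35.3 W

ω = 2πf = 44.61 rad/s
X_L = ωL = 7.14 Ω
X_C = 1/(ωC) = 80.1 Ω
Parallel: admittances add. Y = 1/R + 1/(jωL) + jωC
Y = (0.0667 − j0.128) S
|Y| = 0.144 S → |Z| = 1/|Y| = 6.95 Ω, ∠Z = −∠Y = 62.4°
I = V/|Z| = 3.31 A
P = VI cos φ = 23 × 3.31 × cos(62.4°) = 35.3 W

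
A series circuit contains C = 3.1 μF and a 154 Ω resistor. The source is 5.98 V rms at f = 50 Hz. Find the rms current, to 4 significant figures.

ω = 2πf = 314.2 rad/s
X_C = 1/(ωC) = 1027 Ω
Z = 154.0 − j1027 Ω
|Z| = √(154.0² + 1027²) = 1038 Ω
I = V/|Z| = 5.98/1038 = 5.759 mA

5.759 mA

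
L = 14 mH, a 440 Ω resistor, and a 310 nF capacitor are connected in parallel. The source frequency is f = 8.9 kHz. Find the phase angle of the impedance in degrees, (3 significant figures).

-81.9°

ω = 2πf = 55920 rad/s
X_L = ωL = 783 Ω
X_C = 1/(ωC) = 57.7 Ω
Parallel: admittances add. Y = 1/R + 1/(jωL) + jωC
Y = (0.00227 + j0.0161) S
|Y| = 0.0162 S → |Z| = 1/|Y| = 61.7 Ω, ∠Z = −∠Y = -81.9°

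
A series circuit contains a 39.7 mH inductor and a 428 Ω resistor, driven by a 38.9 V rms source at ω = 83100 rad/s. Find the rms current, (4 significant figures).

11.69 mA

X_L = ωL = 3299 Ω
Z = 428.0 + j3299 Ω
|Z| = √(428.0² + 3299²) = 3327 Ω
I = V/|Z| = 38.9/3327 = 11.69 mA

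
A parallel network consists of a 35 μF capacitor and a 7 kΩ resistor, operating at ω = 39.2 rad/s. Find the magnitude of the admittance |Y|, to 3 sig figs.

X_C = 1/(ωC) = 729 Ω
Parallel: admittances add. Y = 1/R + jωC
Y = (0.000143 + j0.00137) S
|Y| = 0.00138 S → |Z| = 1/|Y| = 725 Ω, ∠Z = −∠Y = -84.1°

1.38 mS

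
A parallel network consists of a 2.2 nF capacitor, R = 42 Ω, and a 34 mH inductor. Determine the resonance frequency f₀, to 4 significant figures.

18.40 kHz

ω₀ = 1/√(LC) = 1/√(0.034 × 2.2e-09) = 115600 rad/s
f₀ = ω₀/(2π) = 18.40 kHz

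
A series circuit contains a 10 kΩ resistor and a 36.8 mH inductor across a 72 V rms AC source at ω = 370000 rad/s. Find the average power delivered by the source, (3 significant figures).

182 mW

X_L = ωL = 13600 Ω
Z = 10000 + j13600 Ω
|Z| = √(10000² + 13600²) = 16900 Ω
∠Z = arctan(13600/10000) = 53.7°
I = V/|Z| = 4.26 mA
P = VI cos φ = 72 × 0.00426 × cos(53.7°) = 182 mW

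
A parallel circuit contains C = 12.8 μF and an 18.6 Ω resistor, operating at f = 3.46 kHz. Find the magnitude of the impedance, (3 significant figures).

3.53 Ω

ω = 2πf = 21740 rad/s
X_C = 1/(ωC) = 3.59 Ω
Parallel: admittances add. Y = 1/R + jωC
Y = (0.0538 + j0.278) S
|Y| = 0.283 S → |Z| = 1/|Y| = 3.53 Ω, ∠Z = −∠Y = -79.1°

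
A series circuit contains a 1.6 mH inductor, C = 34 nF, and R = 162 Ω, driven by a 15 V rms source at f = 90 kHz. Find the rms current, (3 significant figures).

17.3 mA

ω = 2πf = 565500 rad/s
X_L = ωL = 905 Ω
X_C = 1/(ωC) = 52.0 Ω
Net reactance X = X_L − X_C = 853 Ω
Z = 162 + j853 Ω
|Z| = √(162² + 853²) = 868 Ω
I = V/|Z| = 15/868 = 17.3 mA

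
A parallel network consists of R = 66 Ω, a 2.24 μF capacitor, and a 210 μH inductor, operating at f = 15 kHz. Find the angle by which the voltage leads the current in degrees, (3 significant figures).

ω = 2πf = 94250 rad/s
X_L = ωL = 19.8 Ω
X_C = 1/(ωC) = 4.74 Ω
Parallel: admittances add. Y = 1/R + 1/(jωL) + jωC
Y = (0.0152 + j0.161) S
|Y| = 0.161 S → |Z| = 1/|Y| = 6.20 Ω, ∠Z = −∠Y = -84.6°

-84.6°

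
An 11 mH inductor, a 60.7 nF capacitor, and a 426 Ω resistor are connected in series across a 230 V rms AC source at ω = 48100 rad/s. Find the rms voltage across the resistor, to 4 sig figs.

210.7 V

X_L = ωL = 529.1 Ω
X_C = 1/(ωC) = 342.5 Ω
Net reactance X = X_L − X_C = 186.6 Ω
Z = 426.0 + j186.6 Ω
|Z| = √(426.0² + 186.6²) = 465.1 Ω
I = V/|Z| = 494.5 mA
V_R = I·|Z_R| = 0.4945 × 426.0 = 210.7 V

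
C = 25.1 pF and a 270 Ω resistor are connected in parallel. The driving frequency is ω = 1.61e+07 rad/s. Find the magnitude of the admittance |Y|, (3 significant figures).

3.73 mS

X_C = 1/(ωC) = 2470 Ω
Parallel: admittances add. Y = 1/R + jωC
Y = (0.00370 + j0.000404) S
|Y| = 0.00373 S → |Z| = 1/|Y| = 268 Ω, ∠Z = −∠Y = -6.23°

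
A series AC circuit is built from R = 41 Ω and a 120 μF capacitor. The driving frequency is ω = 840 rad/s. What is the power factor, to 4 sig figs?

0.9720

X_C = 1/(ωC) = 9.921 Ω
Z = 41.00 − j9.921 Ω
|Z| = √(41.00² + 9.921²) = 42.18 Ω
∠Z = arctan(-9.921/41.00) = -13.60°
cos φ = cos(-13.60°) = 0.9720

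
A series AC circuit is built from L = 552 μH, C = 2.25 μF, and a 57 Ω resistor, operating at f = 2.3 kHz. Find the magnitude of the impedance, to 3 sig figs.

ω = 2πf = 14450 rad/s
X_L = ωL = 7.98 Ω
X_C = 1/(ωC) = 30.8 Ω
Net reactance X = X_L − X_C = -22.8 Ω
Z = 57.0 − j22.8 Ω
|Z| = √(57.0² + 22.8²) = 61.4 Ω

61.4 Ω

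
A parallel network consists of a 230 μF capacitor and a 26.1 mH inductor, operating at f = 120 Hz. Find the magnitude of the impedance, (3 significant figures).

ω = 2πf = 754.0 rad/s
X_L = ωL = 19.7 Ω
X_C = 1/(ωC) = 5.77 Ω
Parallel: admittances add. Y = 1/(jωL) + jωC
Y = (0 + j0.123) S
|Y| = 0.123 S → |Z| = 1/|Y| = 8.16 Ω, ∠Z = −∠Y = -90.0°

8.16 Ω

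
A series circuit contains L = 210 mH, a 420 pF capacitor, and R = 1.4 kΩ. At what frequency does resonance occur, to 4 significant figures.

16.95 kHz

ω₀ = 1/√(LC) = 1/√(0.21 × 4.2e-10) = 106500 rad/s
f₀ = ω₀/(2π) = 16.95 kHz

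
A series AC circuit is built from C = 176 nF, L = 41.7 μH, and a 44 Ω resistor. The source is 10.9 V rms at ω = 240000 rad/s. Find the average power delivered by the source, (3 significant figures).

X_L = ωL = 10.0 Ω
X_C = 1/(ωC) = 23.7 Ω
Net reactance X = X_L − X_C = -13.7 Ω
Z = 44.0 − j13.7 Ω
|Z| = √(44.0² + 13.7²) = 46.1 Ω
∠Z = arctan(-13.7/44.0) = -17.3°
I = V/|Z| = 237 mA
P = VI cos φ = 10.9 × 0.237 × cos(-17.3°) = 2.46 W

2.46 W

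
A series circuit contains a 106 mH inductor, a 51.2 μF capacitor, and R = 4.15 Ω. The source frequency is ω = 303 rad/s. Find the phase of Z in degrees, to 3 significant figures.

-82.7°

X_L = ωL = 32.1 Ω
X_C = 1/(ωC) = 64.5 Ω
Net reactance X = X_L − X_C = -32.3 Ω
Z = 4.15 − j32.3 Ω
|Z| = √(4.15² + 32.3²) = 32.6 Ω
∠Z = arctan(-32.3/4.15) = -82.7°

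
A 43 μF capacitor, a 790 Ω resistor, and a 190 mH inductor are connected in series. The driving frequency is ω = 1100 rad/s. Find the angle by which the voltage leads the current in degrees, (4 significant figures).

13.38°

X_L = ωL = 209.0 Ω
X_C = 1/(ωC) = 21.14 Ω
Net reactance X = X_L − X_C = 187.9 Ω
Z = 790.0 + j187.9 Ω
|Z| = √(790.0² + 187.9²) = 812.0 Ω
∠Z = arctan(187.9/790.0) = 13.38°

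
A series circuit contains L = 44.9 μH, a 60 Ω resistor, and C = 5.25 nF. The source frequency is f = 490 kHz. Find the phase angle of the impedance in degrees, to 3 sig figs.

ω = 2πf = 3.079e+06 rad/s
X_L = ωL = 138 Ω
X_C = 1/(ωC) = 61.9 Ω
Net reactance X = X_L − X_C = 76.4 Ω
Z = 60.0 + j76.4 Ω
|Z| = √(60.0² + 76.4²) = 97.1 Ω
∠Z = arctan(76.4/60.0) = 51.8°

51.8°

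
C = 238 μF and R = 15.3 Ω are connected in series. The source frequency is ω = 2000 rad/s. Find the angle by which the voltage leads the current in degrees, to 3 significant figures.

X_C = 1/(ωC) = 2.10 Ω
Z = 15.3 − j2.10 Ω
|Z| = √(15.3² + 2.10²) = 15.4 Ω
∠Z = arctan(-2.10/15.3) = -7.82°

-7.82°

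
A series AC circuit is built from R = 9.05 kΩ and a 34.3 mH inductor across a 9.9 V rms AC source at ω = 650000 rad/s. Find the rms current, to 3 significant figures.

X_L = ωL = 22300 Ω
Z = 9050 + j22300 Ω
|Z| = √(9050² + 22300²) = 24100 Ω
I = V/|Z| = 9.9/24100 = 411 μA

411 μA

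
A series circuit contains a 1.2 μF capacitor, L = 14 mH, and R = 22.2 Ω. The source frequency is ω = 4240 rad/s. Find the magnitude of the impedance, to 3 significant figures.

139 Ω

X_L = ωL = 59.4 Ω
X_C = 1/(ωC) = 197 Ω
Net reactance X = X_L − X_C = -137 Ω
Z = 22.2 − j137 Ω
|Z| = √(22.2² + 137²) = 139 Ω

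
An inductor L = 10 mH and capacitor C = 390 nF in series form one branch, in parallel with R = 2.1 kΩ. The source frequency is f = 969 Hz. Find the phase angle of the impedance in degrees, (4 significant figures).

-80.27°

ω = 2πf = 6088 rad/s
X_L = ωL = 60.88 Ω
X_C = 1/(ωC) = 421.1 Ω
Branch 1: Z₁ = R = 2100 Ω
Branch 2 (series LC): Z₂ = j(X_L − X_C) = −j360.3 Ω
Parallel: Z = Z₁Z₂/(Z₁+Z₂), |Z| = 355.1 Ω, ∠Z = -80.27°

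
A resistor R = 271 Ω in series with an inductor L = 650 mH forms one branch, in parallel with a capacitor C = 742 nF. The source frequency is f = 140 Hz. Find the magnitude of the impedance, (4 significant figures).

971.5 Ω

ω = 2πf = 879.6 rad/s
X_L = ωL = 571.8 Ω
X_C = 1/(ωC) = 1532 Ω
Branch 1 (R+jX_L): Z₁ = 271.0 + j571.8 Ω, |Z₁| = 632.7 Ω
Branch 2 (−jX_C): Z₂ = −j1532 Ω
Parallel: Z = Z₁Z₂/(Z₁+Z₂), |Z| = 971.5 Ω, ∠Z = 48.88°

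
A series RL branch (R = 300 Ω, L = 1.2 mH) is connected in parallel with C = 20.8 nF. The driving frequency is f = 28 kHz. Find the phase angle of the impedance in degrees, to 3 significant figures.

ω = 2πf = 175900 rad/s
X_L = ωL = 211 Ω
X_C = 1/(ωC) = 273 Ω
Branch 1 (R+jX_L): Z₁ = 300 + j211 Ω, |Z₁| = 367 Ω
Branch 2 (−jX_C): Z₂ = −j273 Ω
Parallel: Z = Z₁Z₂/(Z₁+Z₂), |Z| = 327 Ω, ∠Z = -43.2°

-43.2°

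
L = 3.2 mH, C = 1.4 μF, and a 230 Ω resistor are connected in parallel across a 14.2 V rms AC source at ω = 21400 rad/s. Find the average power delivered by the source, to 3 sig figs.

877 mW

X_L = ωL = 68.5 Ω
X_C = 1/(ωC) = 33.4 Ω
Parallel: admittances add. Y = 1/R + 1/(jωL) + jωC
Y = (0.00435 + j0.0154) S
|Y| = 0.0160 S → |Z| = 1/|Y| = 62.7 Ω, ∠Z = −∠Y = -74.2°
I = V/|Z| = 227 mA
P = VI cos φ = 14.2 × 0.227 × cos(-74.2°) = 877 mW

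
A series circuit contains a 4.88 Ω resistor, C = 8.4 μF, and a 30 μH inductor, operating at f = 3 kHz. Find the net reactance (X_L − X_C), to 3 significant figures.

ω = 2πf = 18850 rad/s
X_L = ωL = 0.565 Ω
X_C = 1/(ωC) = 6.32 Ω
X = 0.565 − 6.32 = -5.75 Ω

-5.75 Ω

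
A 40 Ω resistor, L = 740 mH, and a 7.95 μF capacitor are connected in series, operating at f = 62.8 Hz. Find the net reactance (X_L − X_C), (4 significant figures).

-26.79 Ω

ω = 2πf = 394.6 rad/s
X_L = ωL = 292.0 Ω
X_C = 1/(ωC) = 318.8 Ω
X = 292.0 − 318.8 = -26.79 Ω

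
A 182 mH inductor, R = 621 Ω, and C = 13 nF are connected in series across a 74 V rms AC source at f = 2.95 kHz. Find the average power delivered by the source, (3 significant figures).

ω = 2πf = 18540 rad/s
X_L = ωL = 3370 Ω
X_C = 1/(ωC) = 4150 Ω
Net reactance X = X_L − X_C = -777 Ω
Z = 621 − j777 Ω
|Z| = √(621² + 777²) = 994 Ω
∠Z = arctan(-777/621) = -51.4°
I = V/|Z| = 74.4 mA
P = VI cos φ = 74 × 0.0744 × cos(-51.4°) = 3.44 W

3.44 W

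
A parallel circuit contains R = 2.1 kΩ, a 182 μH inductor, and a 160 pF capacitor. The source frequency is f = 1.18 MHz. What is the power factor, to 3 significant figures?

0.730

ω = 2πf = 7.414e+06 rad/s
X_L = ωL = 1350 Ω
X_C = 1/(ωC) = 843 Ω
Parallel: admittances add. Y = 1/R + 1/(jωL) + jωC
Y = (0.000476 + j0.000445) S
|Y| = 0.000652 S → |Z| = 1/|Y| = 1530 Ω, ∠Z = −∠Y = -43.1°
cos φ = cos(-43.1°) = 0.730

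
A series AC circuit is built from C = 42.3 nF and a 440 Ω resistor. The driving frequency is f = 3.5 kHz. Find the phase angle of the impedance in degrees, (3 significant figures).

ω = 2πf = 21990 rad/s
X_C = 1/(ωC) = 1080 Ω
Z = 440 − j1080 Ω
|Z| = √(440² + 1080²) = 1160 Ω
∠Z = arctan(-1080/440) = -67.7°

-67.7°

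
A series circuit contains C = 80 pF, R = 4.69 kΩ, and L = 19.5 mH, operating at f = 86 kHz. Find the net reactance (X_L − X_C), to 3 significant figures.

-12600 Ω

ω = 2πf = 540400 rad/s
X_L = ωL = 10500 Ω
X_C = 1/(ωC) = 23100 Ω
X = 10500 − 23100 = -12600 Ω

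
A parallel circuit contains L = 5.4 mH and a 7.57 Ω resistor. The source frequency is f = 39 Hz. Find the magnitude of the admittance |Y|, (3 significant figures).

767 mS

ω = 2πf = 245.0 rad/s
X_L = ωL = 1.32 Ω
Parallel: admittances add. Y = 1/R + 1/(jωL)
Y = (0.132 − j0.756) S
|Y| = 0.767 S → |Z| = 1/|Y| = 1.30 Ω, ∠Z = −∠Y = 80.1°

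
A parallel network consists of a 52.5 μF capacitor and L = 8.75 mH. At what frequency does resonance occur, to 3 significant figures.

235 Hz

ω₀ = 1/√(LC) = 1/√(0.00875 × 5.25e-05) = 1475 rad/s
f₀ = ω₀/(2π) = 235 Hz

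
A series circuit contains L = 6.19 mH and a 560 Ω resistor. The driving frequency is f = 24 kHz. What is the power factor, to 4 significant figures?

0.5145

ω = 2πf = 150800 rad/s
X_L = ωL = 933.4 Ω
Z = 560.0 + j933.4 Ω
|Z| = √(560.0² + 933.4²) = 1089 Ω
∠Z = arctan(933.4/560.0) = 59.04°
cos φ = cos(59.04°) = 0.5145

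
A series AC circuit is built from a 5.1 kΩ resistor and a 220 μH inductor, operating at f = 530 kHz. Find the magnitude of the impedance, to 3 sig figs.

ω = 2πf = 3.33e+06 rad/s
X_L = ωL = 733 Ω
Z = 5100 + j733 Ω
|Z| = √(5100² + 733²) = 5150 Ω

5150 Ω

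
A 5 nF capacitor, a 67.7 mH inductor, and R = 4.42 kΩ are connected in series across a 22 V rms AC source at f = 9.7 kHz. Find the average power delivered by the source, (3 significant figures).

ω = 2πf = 60950 rad/s
X_L = ωL = 4130 Ω
X_C = 1/(ωC) = 3280 Ω
Net reactance X = X_L − X_C = 845 Ω
Z = 4420 + j845 Ω
|Z| = √(4420² + 845²) = 4500 Ω
∠Z = arctan(845/4420) = 10.8°
I = V/|Z| = 4.89 mA
P = VI cos φ = 22 × 0.00489 × cos(10.8°) = 106 mW

106 mW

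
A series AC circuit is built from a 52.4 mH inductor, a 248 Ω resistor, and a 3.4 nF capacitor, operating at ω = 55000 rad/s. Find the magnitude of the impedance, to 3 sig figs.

2480 Ω

X_L = ωL = 2880 Ω
X_C = 1/(ωC) = 5350 Ω
Net reactance X = X_L − X_C = -2470 Ω
Z = 248 − j2470 Ω
|Z| = √(248² + 2470²) = 2480 Ω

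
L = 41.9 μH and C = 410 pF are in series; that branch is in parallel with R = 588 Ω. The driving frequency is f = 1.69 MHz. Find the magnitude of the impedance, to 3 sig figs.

202 Ω

ω = 2πf = 1.062e+07 rad/s
X_L = ωL = 445 Ω
X_C = 1/(ωC) = 230 Ω
Branch 1: Z₁ = R = 588 Ω
Branch 2 (series LC): Z₂ = j(X_L − X_C) = j215 Ω
Parallel: Z = Z₁Z₂/(Z₁+Z₂), |Z| = 202 Ω, ∠Z = 69.9°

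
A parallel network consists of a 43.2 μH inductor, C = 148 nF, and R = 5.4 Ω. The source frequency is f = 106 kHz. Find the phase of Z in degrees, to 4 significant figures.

-19.01°

ω = 2πf = 666000 rad/s
X_L = ωL = 28.77 Ω
X_C = 1/(ωC) = 10.15 Ω
Parallel: admittances add. Y = 1/R + 1/(jωL) + jωC
Y = (0.1852 + j0.06381) S
|Y| = 0.1959 S → |Z| = 1/|Y| = 5.105 Ω, ∠Z = −∠Y = -19.01°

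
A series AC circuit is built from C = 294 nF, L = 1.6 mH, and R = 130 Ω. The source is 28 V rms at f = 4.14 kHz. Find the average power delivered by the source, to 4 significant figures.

4.102 W

ω = 2πf = 26010 rad/s
X_L = ωL = 41.62 Ω
X_C = 1/(ωC) = 130.8 Ω
Net reactance X = X_L − X_C = -89.14 Ω
Z = 130.0 − j89.14 Ω
|Z| = √(130.0² + 89.14²) = 157.6 Ω
∠Z = arctan(-89.14/130.0) = -34.44°
I = V/|Z| = 177.6 mA
P = VI cos φ = 28 × 0.1776 × cos(-34.44°) = 4.102 W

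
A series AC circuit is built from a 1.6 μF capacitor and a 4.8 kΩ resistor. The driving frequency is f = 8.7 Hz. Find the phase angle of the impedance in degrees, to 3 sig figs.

ω = 2πf = 54.66 rad/s
X_C = 1/(ωC) = 11400 Ω
Z = 4800 − j11400 Ω
|Z| = √(4800² + 11400²) = 12400 Ω
∠Z = arctan(-11400/4800) = -67.2°

-67.2°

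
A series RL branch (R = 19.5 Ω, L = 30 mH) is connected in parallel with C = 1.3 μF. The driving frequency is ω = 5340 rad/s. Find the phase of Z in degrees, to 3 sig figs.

X_L = ωL = 160 Ω
X_C = 1/(ωC) = 144 Ω
Branch 1 (R+jX_L): Z₁ = 19.5 + j160 Ω, |Z₁| = 161 Ω
Branch 2 (−jX_C): Z₂ = −j144 Ω
Parallel: Z = Z₁Z₂/(Z₁+Z₂), |Z| = 918 Ω, ∠Z = -46.6°

-46.6°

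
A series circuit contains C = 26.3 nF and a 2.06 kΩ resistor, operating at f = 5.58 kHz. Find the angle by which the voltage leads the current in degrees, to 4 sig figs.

-27.76°

ω = 2πf = 35060 rad/s
X_C = 1/(ωC) = 1085 Ω
Z = 2060 − j1085 Ω
|Z| = √(2060² + 1085²) = 2328 Ω
∠Z = arctan(-1085/2060) = -27.76°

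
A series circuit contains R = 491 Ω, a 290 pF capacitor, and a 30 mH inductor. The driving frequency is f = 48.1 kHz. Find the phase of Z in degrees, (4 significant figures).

ω = 2πf = 302200 rad/s
X_L = ωL = 9067 Ω
X_C = 1/(ωC) = 11410 Ω
Net reactance X = X_L − X_C = -2343 Ω
Z = 491.0 − j2343 Ω
|Z| = √(491.0² + 2343²) = 2394 Ω
∠Z = arctan(-2343/491.0) = -78.17°

-78.17°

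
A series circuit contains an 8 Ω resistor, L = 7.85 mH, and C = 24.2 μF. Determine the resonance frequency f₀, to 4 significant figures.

365.2 Hz

ω₀ = 1/√(LC) = 1/√(0.00785 × 2.42e-05) = 2294 rad/s
f₀ = ω₀/(2π) = 365.2 Hz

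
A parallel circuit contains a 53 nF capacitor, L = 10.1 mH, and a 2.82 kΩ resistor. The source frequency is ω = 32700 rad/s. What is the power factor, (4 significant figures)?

X_L = ωL = 330.3 Ω
X_C = 1/(ωC) = 577.0 Ω
Parallel: admittances add. Y = 1/R + 1/(jωL) + jωC
Y = (0.0003546 − j0.001295) S
|Y| = 0.001342 S → |Z| = 1/|Y| = 744.9 Ω, ∠Z = −∠Y = 74.68°
cos φ = cos(74.68°) = 0.2642

0.2642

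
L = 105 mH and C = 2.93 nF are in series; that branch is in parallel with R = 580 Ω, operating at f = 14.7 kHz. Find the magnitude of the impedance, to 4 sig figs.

577.3 Ω

ω = 2πf = 92360 rad/s
X_L = ωL = 9698 Ω
X_C = 1/(ωC) = 3695 Ω
Branch 1: Z₁ = R = 580.0 Ω
Branch 2 (series LC): Z₂ = j(X_L − X_C) = j6003 Ω
Parallel: Z = Z₁Z₂/(Z₁+Z₂), |Z| = 577.3 Ω, ∠Z = 5.519°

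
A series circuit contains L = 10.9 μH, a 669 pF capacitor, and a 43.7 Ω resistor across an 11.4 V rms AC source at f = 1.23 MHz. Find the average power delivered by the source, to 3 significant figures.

411 mW

ω = 2πf = 7.728e+06 rad/s
X_L = ωL = 84.2 Ω
X_C = 1/(ωC) = 193 Ω
Net reactance X = X_L − X_C = -109 Ω
Z = 43.7 − j109 Ω
|Z| = √(43.7² + 109²) = 118 Ω
∠Z = arctan(-109/43.7) = -68.2°
I = V/|Z| = 96.9 mA
P = VI cos φ = 11.4 × 0.0969 × cos(-68.2°) = 411 mW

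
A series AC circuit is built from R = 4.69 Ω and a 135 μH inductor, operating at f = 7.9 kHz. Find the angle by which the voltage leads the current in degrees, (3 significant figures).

ω = 2πf = 49640 rad/s
X_L = ωL = 6.70 Ω
Z = 4.69 + j6.70 Ω
|Z| = √(4.69² + 6.70²) = 8.18 Ω
∠Z = arctan(6.70/4.69) = 55.0°

55.0°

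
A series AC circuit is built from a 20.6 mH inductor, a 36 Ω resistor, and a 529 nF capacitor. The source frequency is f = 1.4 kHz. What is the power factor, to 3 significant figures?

0.730

ω = 2πf = 8796 rad/s
X_L = ωL = 181 Ω
X_C = 1/(ωC) = 215 Ω
Net reactance X = X_L − X_C = -33.7 Ω
Z = 36.0 − j33.7 Ω
|Z| = √(36.0² + 33.7²) = 49.3 Ω
∠Z = arctan(-33.7/36.0) = -43.1°
cos φ = cos(-43.1°) = 0.730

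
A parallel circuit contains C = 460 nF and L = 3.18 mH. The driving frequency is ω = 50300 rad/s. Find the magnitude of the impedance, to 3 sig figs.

59.2 Ω

X_L = ωL = 160 Ω
X_C = 1/(ωC) = 43.2 Ω
Parallel: admittances add. Y = 1/(jωL) + jωC
Y = (0 + j0.0169) S
|Y| = 0.0169 S → |Z| = 1/|Y| = 59.2 Ω, ∠Z = −∠Y = -90.0°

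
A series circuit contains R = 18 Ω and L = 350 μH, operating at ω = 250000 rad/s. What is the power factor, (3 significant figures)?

X_L = ωL = 87.5 Ω
Z = 18.0 + j87.5 Ω
|Z| = √(18.0² + 87.5²) = 89.3 Ω
∠Z = arctan(87.5/18.0) = 78.4°
cos φ = cos(78.4°) = 0.201

0.201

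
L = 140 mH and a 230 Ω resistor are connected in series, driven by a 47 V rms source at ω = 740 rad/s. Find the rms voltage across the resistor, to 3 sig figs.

X_L = ωL = 104 Ω
Z = 230 + j104 Ω
|Z| = √(230² + 104²) = 252 Ω
I = V/|Z| = 186 mA
V_R = I·|Z_R| = 0.186 × 230 = 42.9 V

42.9 V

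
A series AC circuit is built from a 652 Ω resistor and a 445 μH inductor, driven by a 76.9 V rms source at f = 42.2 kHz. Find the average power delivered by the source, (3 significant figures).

8.78 W

ω = 2πf = 265200 rad/s
X_L = ωL = 118 Ω
Z = 652 + j118 Ω
|Z| = √(652² + 118²) = 663 Ω
∠Z = arctan(118/652) = 10.3°
I = V/|Z| = 116 mA
P = VI cos φ = 76.9 × 0.116 × cos(10.3°) = 8.78 W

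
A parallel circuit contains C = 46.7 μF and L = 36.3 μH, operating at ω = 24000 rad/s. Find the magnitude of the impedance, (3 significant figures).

X_L = ωL = 0.871 Ω
X_C = 1/(ωC) = 0.892 Ω
Parallel: admittances add. Y = 1/(jωL) + jωC
Y = (0 − j0.0270) S
|Y| = 0.0270 S → |Z| = 1/|Y| = 37.0 Ω, ∠Z = −∠Y = 90.0°

37.0 Ω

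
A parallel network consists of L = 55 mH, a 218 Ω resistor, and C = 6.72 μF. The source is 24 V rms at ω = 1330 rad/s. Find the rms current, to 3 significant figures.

158 mA

X_L = ωL = 73.2 Ω
X_C = 1/(ωC) = 112 Ω
Parallel: admittances add. Y = 1/R + 1/(jωL) + jωC
Y = (0.00459 − j0.00473) S
|Y| = 0.00659 S → |Z| = 1/|Y| = 152 Ω, ∠Z = −∠Y = 45.9°
I = V/|Z| = 24/152 = 158 mA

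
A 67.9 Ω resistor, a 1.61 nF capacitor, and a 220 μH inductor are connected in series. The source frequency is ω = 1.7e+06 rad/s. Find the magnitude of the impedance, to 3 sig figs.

68.4 Ω

X_L = ωL = 374 Ω
X_C = 1/(ωC) = 365 Ω
Net reactance X = X_L − X_C = 8.64 Ω
Z = 67.9 + j8.64 Ω
|Z| = √(67.9² + 8.64²) = 68.4 Ω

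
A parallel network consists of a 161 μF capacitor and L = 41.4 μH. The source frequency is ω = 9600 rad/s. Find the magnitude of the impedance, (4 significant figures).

1.030 Ω

X_L = ωL = 0.3974 Ω
X_C = 1/(ωC) = 0.6470 Ω
Parallel: admittances add. Y = 1/(jωL) + jωC
Y = (0 − j0.9705) S
|Y| = 0.9705 S → |Z| = 1/|Y| = 1.030 Ω, ∠Z = −∠Y = 90.00°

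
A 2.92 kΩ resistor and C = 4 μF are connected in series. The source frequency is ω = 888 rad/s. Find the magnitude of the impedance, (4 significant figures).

2934 Ω

X_C = 1/(ωC) = 281.5 Ω
Z = 2920 − j281.5 Ω
|Z| = √(2920² + 281.5²) = 2934 Ω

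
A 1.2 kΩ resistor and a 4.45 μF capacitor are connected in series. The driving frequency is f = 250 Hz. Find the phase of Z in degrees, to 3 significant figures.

-6.80°

ω = 2πf = 1571 rad/s
X_C = 1/(ωC) = 143 Ω
Z = 1200 − j143 Ω
|Z| = √(1200² + 143²) = 1210 Ω
∠Z = arctan(-143/1200) = -6.80°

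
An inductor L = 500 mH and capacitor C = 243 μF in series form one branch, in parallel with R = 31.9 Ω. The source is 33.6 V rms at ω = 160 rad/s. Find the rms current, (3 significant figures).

X_L = ωL = 80.0 Ω
X_C = 1/(ωC) = 25.7 Ω
Branch 1: Z₁ = R = 31.9 Ω
Branch 2 (series LC): Z₂ = j(X_L − X_C) = j54.3 Ω
Parallel: Z = Z₁Z₂/(Z₁+Z₂), |Z| = 27.5 Ω, ∠Z = 30.4°
I = V/|Z| = 33.6/27.5 = 1.22 A

1.22 A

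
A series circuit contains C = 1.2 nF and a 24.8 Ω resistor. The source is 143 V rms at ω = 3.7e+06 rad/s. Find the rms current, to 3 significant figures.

631 mA

X_C = 1/(ωC) = 225 Ω
Z = 24.8 − j225 Ω
|Z| = √(24.8² + 225²) = 227 Ω
I = V/|Z| = 143/227 = 631 mA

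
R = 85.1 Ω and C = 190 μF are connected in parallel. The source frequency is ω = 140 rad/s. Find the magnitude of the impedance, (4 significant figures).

34.39 Ω

X_C = 1/(ωC) = 37.59 Ω
Parallel: admittances add. Y = 1/R + jωC
Y = (0.01175 + j0.02660) S
|Y| = 0.02908 S → |Z| = 1/|Y| = 34.39 Ω, ∠Z = −∠Y = -66.17°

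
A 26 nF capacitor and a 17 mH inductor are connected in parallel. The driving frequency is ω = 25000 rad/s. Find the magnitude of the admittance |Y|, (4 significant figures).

1.703 mS

X_L = ωL = 425.0 Ω
X_C = 1/(ωC) = 1538 Ω
Parallel: admittances add. Y = 1/(jωL) + jωC
Y = (0 − j0.001703) S
|Y| = 0.001703 S → |Z| = 1/|Y| = 587.2 Ω, ∠Z = −∠Y = 90.00°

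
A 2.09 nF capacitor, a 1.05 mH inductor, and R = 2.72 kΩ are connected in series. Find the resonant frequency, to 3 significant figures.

ω₀ = 1/√(LC) = 1/√(0.00105 × 2.09e-09) = 675000 rad/s
f₀ = ω₀/(2π) = 107 kHz

107 kHz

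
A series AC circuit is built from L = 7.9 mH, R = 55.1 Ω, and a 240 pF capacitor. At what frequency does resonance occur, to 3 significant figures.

ω₀ = 1/√(LC) = 1/√(0.0079 × 2.4e-10) = 726200 rad/s
f₀ = ω₀/(2π) = 116 kHz

116 kHz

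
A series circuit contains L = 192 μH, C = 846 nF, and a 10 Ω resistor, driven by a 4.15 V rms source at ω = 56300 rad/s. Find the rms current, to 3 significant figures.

X_L = ωL = 10.8 Ω
X_C = 1/(ωC) = 21.0 Ω
Net reactance X = X_L − X_C = -10.2 Ω
Z = 10.0 − j10.2 Ω
|Z| = √(10.0² + 10.2²) = 14.3 Ω
I = V/|Z| = 4.15/14.3 = 291 mA

291 mA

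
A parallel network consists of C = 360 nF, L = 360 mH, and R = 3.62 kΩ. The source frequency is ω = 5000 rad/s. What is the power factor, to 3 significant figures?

0.217

X_L = ωL = 1800 Ω
X_C = 1/(ωC) = 556 Ω
Parallel: admittances add. Y = 1/R + 1/(jωL) + jωC
Y = (0.000276 + j0.00124) S
|Y| = 0.00127 S → |Z| = 1/|Y| = 784 Ω, ∠Z = −∠Y = -77.5°
cos φ = cos(-77.5°) = 0.217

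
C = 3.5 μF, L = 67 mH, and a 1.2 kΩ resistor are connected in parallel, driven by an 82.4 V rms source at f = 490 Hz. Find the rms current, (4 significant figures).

493.3 mA

ω = 2πf = 3079 rad/s
X_L = ωL = 206.3 Ω
X_C = 1/(ωC) = 92.80 Ω
Parallel: admittances add. Y = 1/R + 1/(jωL) + jωC
Y = (0.0008333 + j0.005928) S
|Y| = 0.005986 S → |Z| = 1/|Y| = 167.1 Ω, ∠Z = −∠Y = -82.00°
I = V/|Z| = 82.4/167.1 = 493.3 mA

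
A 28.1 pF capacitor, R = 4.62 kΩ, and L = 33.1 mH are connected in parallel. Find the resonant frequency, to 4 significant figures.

ω₀ = 1/√(LC) = 1/√(0.0331 × 2.81e-11) = 1.037e+06 rad/s
f₀ = ω₀/(2π) = 165.0 kHz

165.0 kHz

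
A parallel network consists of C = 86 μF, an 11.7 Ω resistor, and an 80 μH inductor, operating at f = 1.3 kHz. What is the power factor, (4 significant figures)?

0.1027

ω = 2πf = 8168 rad/s
X_L = ωL = 0.6535 Ω
X_C = 1/(ωC) = 1.424 Ω
Parallel: admittances add. Y = 1/R + 1/(jωL) + jωC
Y = (0.08547 − j0.8279) S
|Y| = 0.8323 S → |Z| = 1/|Y| = 1.202 Ω, ∠Z = −∠Y = 84.11°
cos φ = cos(84.11°) = 0.1027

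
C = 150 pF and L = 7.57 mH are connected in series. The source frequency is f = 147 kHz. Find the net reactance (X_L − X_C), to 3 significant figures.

-226 Ω

ω = 2πf = 923600 rad/s
X_L = ωL = 6990 Ω
X_C = 1/(ωC) = 7220 Ω
X = 6990 − 7220 = -226 Ω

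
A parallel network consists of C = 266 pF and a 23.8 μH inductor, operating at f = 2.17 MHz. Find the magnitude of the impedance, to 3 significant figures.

1830 Ω

ω = 2πf = 1.363e+07 rad/s
X_L = ωL = 325 Ω
X_C = 1/(ωC) = 276 Ω
Parallel: admittances add. Y = 1/(jωL) + jωC
Y = (0 + j0.000545) S
|Y| = 0.000545 S → |Z| = 1/|Y| = 1830 Ω, ∠Z = −∠Y = -90.0°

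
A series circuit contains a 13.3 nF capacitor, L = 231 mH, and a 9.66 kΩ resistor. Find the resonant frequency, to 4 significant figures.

ω₀ = 1/√(LC) = 1/√(0.231 × 1.33e-08) = 18040 rad/s
f₀ = ω₀/(2π) = 2.871 kHz

2.871 kHz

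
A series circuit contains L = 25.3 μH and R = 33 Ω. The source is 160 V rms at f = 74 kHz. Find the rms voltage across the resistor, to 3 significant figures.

151 V

ω = 2πf = 465000 rad/s
X_L = ωL = 11.8 Ω
Z = 33.0 + j11.8 Ω
|Z| = √(33.0² + 11.8²) = 35.0 Ω
I = V/|Z| = 4.57 A
V_R = I·|Z_R| = 4.57 × 33.0 = 151 V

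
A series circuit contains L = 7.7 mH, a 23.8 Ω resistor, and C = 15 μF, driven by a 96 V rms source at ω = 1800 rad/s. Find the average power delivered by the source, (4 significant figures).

198.7 W

X_L = ωL = 13.86 Ω
X_C = 1/(ωC) = 37.04 Ω
Net reactance X = X_L − X_C = -23.18 Ω
Z = 23.80 − j23.18 Ω
|Z| = √(23.80² + 23.18²) = 33.22 Ω
∠Z = arctan(-23.18/23.80) = -44.24°
I = V/|Z| = 2.890 A
P = VI cos φ = 96 × 2.890 × cos(-44.24°) = 198.7 W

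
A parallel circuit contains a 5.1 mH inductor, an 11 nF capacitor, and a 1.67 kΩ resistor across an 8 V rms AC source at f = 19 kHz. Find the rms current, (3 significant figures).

5.47 mA

ω = 2πf = 119400 rad/s
X_L = ωL = 609 Ω
X_C = 1/(ωC) = 762 Ω
Parallel: admittances add. Y = 1/R + 1/(jωL) + jωC
Y = (0.000599 − j0.000329) S
|Y| = 0.000683 S → |Z| = 1/|Y| = 1460 Ω, ∠Z = −∠Y = 28.8°
I = V/|Z| = 8/1460 = 5.47 mA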